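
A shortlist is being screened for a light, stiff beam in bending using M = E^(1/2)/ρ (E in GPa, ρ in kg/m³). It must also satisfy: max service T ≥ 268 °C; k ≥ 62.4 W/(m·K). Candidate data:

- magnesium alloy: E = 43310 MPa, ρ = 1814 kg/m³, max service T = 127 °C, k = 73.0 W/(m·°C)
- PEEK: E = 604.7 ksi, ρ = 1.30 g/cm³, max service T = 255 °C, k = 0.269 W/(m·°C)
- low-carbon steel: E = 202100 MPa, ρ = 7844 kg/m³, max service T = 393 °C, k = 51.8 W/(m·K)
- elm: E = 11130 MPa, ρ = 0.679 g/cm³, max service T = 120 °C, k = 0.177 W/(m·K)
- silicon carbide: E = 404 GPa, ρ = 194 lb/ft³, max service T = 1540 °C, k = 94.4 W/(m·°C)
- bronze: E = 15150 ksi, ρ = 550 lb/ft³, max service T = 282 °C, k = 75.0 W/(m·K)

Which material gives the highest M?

silicon carbide

Screen on constraints: max service T ≥ 268 °C; k ≥ 62.4 W/(m·K). Survivors: silicon carbide, bronze.
Convert each candidate to consistent units, then evaluate M:
  silicon carbide: E = 404.0 GPa, ρ = 3108 kg/m³
  bronze: E = 104.5 GPa, ρ = 8810 kg/m³
  silicon carbide: M = 6.47×10⁻³
  bronze: M = 1.16×10⁻³
Highest index: silicon carbide.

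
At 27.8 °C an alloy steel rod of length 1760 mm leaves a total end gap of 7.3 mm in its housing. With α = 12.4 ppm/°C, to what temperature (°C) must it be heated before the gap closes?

362 °C

α·L₀·ΔT = 7.3 mm ⇒ ΔT = 7.3 / (12.4×10⁻⁶ × 1760.0) = 334.5 K.
T = 27.8 + 334.5 = 362.3 °C.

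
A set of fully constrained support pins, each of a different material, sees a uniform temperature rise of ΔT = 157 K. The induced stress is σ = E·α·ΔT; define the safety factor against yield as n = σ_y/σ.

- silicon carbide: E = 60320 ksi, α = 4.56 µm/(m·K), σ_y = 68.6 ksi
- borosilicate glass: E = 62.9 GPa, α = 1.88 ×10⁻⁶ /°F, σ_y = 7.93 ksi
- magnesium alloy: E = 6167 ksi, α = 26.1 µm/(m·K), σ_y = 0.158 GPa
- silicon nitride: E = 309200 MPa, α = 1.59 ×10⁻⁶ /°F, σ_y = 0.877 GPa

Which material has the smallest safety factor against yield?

With everything in SI (GPa, ×10⁻⁶/K, MPa):
  silicon carbide: E = 415.9, α = 4.56, σ_y = 473.0 → σ = 298 MPa, n = 1.59
  borosilicate glass: E = 62.90, α = 3.38, σ_y = 54.68 → σ = 33.4 MPa, n = 1.64
  magnesium alloy: E = 42.52, α = 26.1, σ_y = 158.0 → σ = 174 MPa, n = 0.907
  silicon nitride: E = 309.2, α = 2.86, σ_y = 877.0 → σ = 139 MPa, n = 6.31
The minimum is magnesium alloy at n = 0.907.

magnesium alloy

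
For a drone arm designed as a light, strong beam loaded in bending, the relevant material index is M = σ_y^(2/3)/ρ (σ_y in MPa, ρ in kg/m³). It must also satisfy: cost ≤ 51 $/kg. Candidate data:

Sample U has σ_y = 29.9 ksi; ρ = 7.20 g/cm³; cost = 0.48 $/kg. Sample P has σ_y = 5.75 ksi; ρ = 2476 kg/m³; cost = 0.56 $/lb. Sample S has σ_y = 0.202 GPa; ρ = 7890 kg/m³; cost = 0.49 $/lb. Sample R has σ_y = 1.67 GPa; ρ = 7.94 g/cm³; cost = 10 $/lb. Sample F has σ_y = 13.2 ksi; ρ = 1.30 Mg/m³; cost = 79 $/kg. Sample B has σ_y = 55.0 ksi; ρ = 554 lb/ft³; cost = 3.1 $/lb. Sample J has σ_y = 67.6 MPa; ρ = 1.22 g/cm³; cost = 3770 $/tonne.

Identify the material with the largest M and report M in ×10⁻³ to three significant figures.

Screen on constraints: cost ≤ 51 $/kg. Survivors: sample U, sample P, sample S, sample R, sample B, sample J.
Putting every candidate on a common basis:
  sample U: σ_y = 206.2 MPa, ρ = 7200 kg/m³
  sample P: σ_y = 39.64 MPa, ρ = 2476 kg/m³
  sample S: σ_y = 202.0 MPa, ρ = 7890 kg/m³
  sample R: σ_y = 1670 MPa, ρ = 7940 kg/m³
  sample B: σ_y = 379.2 MPa, ρ = 8874 kg/m³
  sample J: σ_y = 67.60 MPa, ρ = 1220 kg/m³
  sample R: M = 17.7×10⁻³
  sample J: M = 13.6×10⁻³
  sample B: M = 5.90×10⁻³
  sample U: M = 4.85×10⁻³
  sample P: M = 4.70×10⁻³
  sample S: M = 4.36×10⁻³
Sample R ranks first.

sample R, M = 17.7×10⁻³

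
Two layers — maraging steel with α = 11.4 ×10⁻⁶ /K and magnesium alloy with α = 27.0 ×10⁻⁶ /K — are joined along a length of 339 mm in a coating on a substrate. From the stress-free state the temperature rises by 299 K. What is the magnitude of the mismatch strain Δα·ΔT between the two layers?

4.66×10⁻³

Δα = |11.4 − 27.0|×10⁻⁶/K = 15.6×10⁻⁶/K.
Mismatch strain = Δα·ΔT = 15.6×10⁻⁶ × 299.0 = 4.66×10⁻³.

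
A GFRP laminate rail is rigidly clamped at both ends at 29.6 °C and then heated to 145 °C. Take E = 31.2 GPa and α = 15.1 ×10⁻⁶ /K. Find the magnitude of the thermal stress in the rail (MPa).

54.4 MPa

ΔT = 115.4 K. Constrained thermal stress σ = E·α·ΔT = 31.20×10³ MPa × 15.1×10⁻⁶ × 115.4 = 54.4 MPa (compressive).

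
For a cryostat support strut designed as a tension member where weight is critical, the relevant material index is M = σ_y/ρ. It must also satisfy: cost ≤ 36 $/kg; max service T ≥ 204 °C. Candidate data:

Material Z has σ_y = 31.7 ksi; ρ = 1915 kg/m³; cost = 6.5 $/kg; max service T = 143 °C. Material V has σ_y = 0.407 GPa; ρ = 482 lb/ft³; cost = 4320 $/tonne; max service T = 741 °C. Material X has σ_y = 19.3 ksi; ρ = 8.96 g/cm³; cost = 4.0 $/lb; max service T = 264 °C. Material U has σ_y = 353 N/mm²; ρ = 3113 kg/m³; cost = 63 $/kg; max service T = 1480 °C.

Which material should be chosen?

material V

Screen on constraints: cost ≤ 36 $/kg; max service T ≥ 204 °C. Survivors: material V, material X.
Normalizing units and computing the index:
  material V: σ_y = 407.0 MPa, ρ = 7721 kg/m³
  material X: σ_y = 133.1 MPa, ρ = 8960 kg/m³
  material V: M = 52.7 kN·m/kg
  material X: M = 14.9 kN·m/kg
Material V has the largest M.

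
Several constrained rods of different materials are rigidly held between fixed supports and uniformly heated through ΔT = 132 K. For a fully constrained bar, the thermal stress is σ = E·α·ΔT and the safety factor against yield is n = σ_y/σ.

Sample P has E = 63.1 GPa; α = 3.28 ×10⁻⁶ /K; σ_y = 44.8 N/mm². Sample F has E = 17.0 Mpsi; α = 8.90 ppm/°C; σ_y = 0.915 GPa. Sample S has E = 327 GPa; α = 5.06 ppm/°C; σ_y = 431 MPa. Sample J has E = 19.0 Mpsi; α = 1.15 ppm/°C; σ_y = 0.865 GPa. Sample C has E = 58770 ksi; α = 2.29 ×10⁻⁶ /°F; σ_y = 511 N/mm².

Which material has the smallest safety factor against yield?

sample P

With everything in SI (GPa, ×10⁻⁶/K, MPa):
  sample P: E = 63.10, α = 3.28, σ_y = 44.80 → σ = 27.3 MPa, n = 1.64
  sample F: E = 117.2, α = 8.90, σ_y = 915.0 → σ = 138 MPa, n = 6.64
  sample S: E = 327.0, α = 5.06, σ_y = 431.0 → σ = 218 MPa, n = 1.97
  sample J: E = 131.0, α = 1.15, σ_y = 865.0 → σ = 19.9 MPa, n = 43.5
  sample C: E = 405.2, α = 4.12, σ_y = 511.0 → σ = 220 MPa, n = 2.32
Sample P has the lowest safety factor, n = 1.64.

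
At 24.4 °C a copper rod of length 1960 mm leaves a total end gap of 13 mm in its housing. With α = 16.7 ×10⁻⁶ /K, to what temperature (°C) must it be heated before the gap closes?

422 °C

α·L₀·ΔT = 13.0 mm ⇒ ΔT = 13.0 / (16.7×10⁻⁶ × 1960.0) = 397.2 K.
T = 24.4 + 397.2 = 421.6 °C.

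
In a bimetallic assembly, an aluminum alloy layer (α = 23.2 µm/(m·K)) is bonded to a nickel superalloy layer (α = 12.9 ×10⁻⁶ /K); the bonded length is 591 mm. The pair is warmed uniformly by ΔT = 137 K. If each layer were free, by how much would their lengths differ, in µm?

834 µm

Δα = |23.2 − 12.9|×10⁻⁶/K = 10.3×10⁻⁶/K.
ΔL_mismatch = Δα·L·ΔT = 10.3×10⁻⁶ × 591.0 mm × 137.0 K = 834 µm.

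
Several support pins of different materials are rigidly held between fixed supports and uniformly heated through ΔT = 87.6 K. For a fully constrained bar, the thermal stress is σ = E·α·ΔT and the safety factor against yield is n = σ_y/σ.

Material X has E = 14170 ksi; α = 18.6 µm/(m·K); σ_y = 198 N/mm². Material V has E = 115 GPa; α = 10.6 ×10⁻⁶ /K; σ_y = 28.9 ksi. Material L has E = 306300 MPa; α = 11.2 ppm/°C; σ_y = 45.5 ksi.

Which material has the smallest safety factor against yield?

material L

Per material, after unit conversion:
  material X: E = 97.70, α = 18.6, σ_y = 198.0 → σ = 159 MPa, n = 1.24
  material V: E = 115.0, α = 10.6, σ_y = 199.3 → σ = 107 MPa, n = 1.87
  material L: E = 306.3, α = 11.2, σ_y = 313.7 → σ = 301 MPa, n = 1.04
Material L has the lowest safety factor, n = 1.04.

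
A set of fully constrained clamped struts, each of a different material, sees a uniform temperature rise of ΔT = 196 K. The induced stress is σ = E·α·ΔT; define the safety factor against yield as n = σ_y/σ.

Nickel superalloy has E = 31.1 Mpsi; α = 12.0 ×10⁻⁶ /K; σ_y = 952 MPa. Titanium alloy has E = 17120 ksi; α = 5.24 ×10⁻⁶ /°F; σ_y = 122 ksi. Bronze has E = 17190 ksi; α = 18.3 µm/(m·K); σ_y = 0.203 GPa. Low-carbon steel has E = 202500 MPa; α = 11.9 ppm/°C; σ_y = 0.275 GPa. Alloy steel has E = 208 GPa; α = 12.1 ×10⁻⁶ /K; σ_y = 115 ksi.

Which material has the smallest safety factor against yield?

Per material, after unit conversion:
  nickel superalloy: E = 214.4, α = 12.0, σ_y = 952.0 → σ = 504 MPa, n = 1.89
  titanium alloy: E = 118.0, α = 9.43, σ_y = 841.2 → σ = 218 MPa, n = 3.85
  bronze: E = 118.5, α = 18.3, σ_y = 203.0 → σ = 425 MPa, n = 0.478
  low-carbon steel: E = 202.5, α = 11.9, σ_y = 275.0 → σ = 472 MPa, n = 0.582
  alloy steel: E = 208.0, α = 12.1, σ_y = 792.9 → σ = 493 MPa, n = 1.61
The minimum is bronze at n = 0.478.

bronze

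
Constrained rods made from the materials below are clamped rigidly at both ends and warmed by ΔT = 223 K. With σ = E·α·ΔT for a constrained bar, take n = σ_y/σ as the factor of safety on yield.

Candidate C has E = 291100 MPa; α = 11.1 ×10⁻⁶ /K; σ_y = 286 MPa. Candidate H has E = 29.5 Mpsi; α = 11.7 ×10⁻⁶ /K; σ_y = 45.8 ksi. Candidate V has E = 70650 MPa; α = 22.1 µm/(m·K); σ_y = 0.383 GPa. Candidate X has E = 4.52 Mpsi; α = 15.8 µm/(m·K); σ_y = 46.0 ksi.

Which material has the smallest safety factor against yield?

candidate C

With everything in SI (GPa, ×10⁻⁶/K, MPa):
  candidate C: E = 291.1, α = 11.1, σ_y = 286.0 → σ = 721 MPa, n = 0.397
  candidate H: E = 203.4, α = 11.7, σ_y = 315.8 → σ = 531 MPa, n = 0.595
  candidate V: E = 70.65, α = 22.1, σ_y = 383.0 → σ = 348 MPa, n = 1.10
  candidate X: E = 31.16, α = 15.8, σ_y = 317.2 → σ = 110 MPa, n = 2.89
The minimum is candidate C at n = 0.397.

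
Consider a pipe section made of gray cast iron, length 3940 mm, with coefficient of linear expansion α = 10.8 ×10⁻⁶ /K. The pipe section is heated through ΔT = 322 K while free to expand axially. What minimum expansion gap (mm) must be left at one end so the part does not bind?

13.7 mm

ΔL = α·L₀·ΔT = 10.8×10⁻⁶ × 3940 mm × 322.0 K = 13.7 mm.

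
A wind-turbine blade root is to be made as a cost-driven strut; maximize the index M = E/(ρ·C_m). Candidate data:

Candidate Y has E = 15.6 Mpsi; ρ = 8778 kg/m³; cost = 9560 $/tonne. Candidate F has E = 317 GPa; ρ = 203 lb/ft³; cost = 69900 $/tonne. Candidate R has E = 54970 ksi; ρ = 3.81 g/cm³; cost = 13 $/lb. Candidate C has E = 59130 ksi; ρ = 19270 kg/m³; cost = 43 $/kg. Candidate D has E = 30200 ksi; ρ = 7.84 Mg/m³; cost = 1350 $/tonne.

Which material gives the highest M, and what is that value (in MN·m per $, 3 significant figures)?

candidate D, M = 19.7 MN·m per $

After converting to SI:
  candidate Y: E = 107.6 GPa, ρ = 8778 kg/m³, cost = 9.560 $/kg
  candidate F: E = 317.0 GPa, ρ = 3252 kg/m³, cost = 69.90 $/kg
  candidate R: E = 379.0 GPa, ρ = 3810 kg/m³, cost = 28.66 $/kg
  candidate C: E = 407.7 GPa, ρ = 19270 kg/m³, cost = 43.00 $/kg
  candidate D: E = 208.2 GPa, ρ = 7840 kg/m³, cost = 1.350 $/kg
  candidate D: M = 19.7 MN·m per $
  candidate R: M = 3.47 MN·m per $
  candidate F: M = 1.39 MN·m per $
  candidate Y: M = 1.28 MN·m per $
  candidate C: M = 0.492 MN·m per $
The maximum is for candidate D.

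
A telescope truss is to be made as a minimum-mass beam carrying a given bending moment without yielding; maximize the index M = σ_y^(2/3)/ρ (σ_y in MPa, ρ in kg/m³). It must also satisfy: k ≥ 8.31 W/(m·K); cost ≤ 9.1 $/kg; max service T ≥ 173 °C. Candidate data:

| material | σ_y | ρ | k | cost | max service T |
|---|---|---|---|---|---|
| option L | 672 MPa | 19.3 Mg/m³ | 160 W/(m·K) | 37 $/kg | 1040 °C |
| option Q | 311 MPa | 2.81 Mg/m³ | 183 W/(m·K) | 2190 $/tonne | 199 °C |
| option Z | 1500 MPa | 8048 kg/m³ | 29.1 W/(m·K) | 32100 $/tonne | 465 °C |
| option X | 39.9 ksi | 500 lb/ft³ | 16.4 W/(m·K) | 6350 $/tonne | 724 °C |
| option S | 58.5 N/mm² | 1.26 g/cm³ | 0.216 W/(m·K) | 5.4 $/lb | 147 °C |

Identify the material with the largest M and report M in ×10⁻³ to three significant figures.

option Q, M = 16.3×10⁻³

Screen on constraints: k ≥ 8.31 W/(m·K); cost ≤ 9.1 $/kg; max service T ≥ 173 °C. Survivors: option Q, option X.
Putting every candidate on a common basis:
  option Q: σ_y = 311.0 MPa, ρ = 2810 kg/m³
  option X: σ_y = 275.1 MPa, ρ = 8009 kg/m³
  option Q: M = 16.3×10⁻³
  option X: M = 5.28×10⁻³
Option Q has the largest M.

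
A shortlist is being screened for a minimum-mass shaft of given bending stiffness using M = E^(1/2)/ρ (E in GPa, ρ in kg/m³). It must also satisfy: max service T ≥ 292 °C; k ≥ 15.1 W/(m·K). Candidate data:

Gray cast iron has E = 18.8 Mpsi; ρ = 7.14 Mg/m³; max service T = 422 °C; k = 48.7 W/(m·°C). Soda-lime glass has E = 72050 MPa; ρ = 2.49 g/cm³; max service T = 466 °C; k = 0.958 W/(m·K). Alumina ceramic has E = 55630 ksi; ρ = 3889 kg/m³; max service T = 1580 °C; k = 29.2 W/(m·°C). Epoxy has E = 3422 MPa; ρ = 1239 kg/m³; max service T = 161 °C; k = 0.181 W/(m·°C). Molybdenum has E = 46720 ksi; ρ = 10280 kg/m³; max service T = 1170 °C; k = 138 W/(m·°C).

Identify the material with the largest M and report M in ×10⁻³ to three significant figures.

alumina ceramic, M = 5.04×10⁻³

Screen on constraints: max service T ≥ 292 °C; k ≥ 15.1 W/(m·K). Survivors: gray cast iron, alumina ceramic, molybdenum.
After converting to SI:
  gray cast iron: E = 129.6 GPa, ρ = 7140 kg/m³
  alumina ceramic: E = 383.6 GPa, ρ = 3889 kg/m³
  molybdenum: E = 322.1 GPa, ρ = 10280 kg/m³
  alumina ceramic: M = 5.04×10⁻³
  molybdenum: M = 1.75×10⁻³
  gray cast iron: M = 1.59×10⁻³
Alumina ceramic has the largest M.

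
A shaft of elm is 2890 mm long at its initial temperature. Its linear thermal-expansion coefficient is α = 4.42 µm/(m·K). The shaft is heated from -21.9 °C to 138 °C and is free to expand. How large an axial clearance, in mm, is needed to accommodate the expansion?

2.04 mm

ΔT = 138 − (-21.9) = 159.9 K.
ΔL = α·L₀·ΔT = 4.42×10⁻⁶ × 2890 mm × 159.9 K = 2.04 mm.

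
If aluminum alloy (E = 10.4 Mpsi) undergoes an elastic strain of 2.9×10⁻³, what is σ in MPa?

208 MPa

E = 10.4 Mpsi = 71.71 GPa.
σ = E·ε = 71710 MPa × 2.9×10⁻³ = 208 MPa.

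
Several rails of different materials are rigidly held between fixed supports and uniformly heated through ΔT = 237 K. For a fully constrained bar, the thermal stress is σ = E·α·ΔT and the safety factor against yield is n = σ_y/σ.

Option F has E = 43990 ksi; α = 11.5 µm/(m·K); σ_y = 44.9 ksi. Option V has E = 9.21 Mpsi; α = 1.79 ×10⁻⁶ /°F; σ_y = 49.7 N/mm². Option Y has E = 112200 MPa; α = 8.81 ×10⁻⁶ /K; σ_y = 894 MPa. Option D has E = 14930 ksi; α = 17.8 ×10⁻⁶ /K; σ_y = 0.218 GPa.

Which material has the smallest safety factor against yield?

In consistent units (E in GPa, α in ×10⁻⁶/K, σ_y in MPa):
  option F: E = 303.3, α = 11.5, σ_y = 309.6 → σ = 827 MPa, n = 0.374
  option V: E = 63.50, α = 3.22, σ_y = 49.70 → σ = 48.5 MPa, n = 1.02
  option Y: E = 112.2, α = 8.81, σ_y = 894.0 → σ = 234 MPa, n = 3.82
  option D: E = 102.9, α = 17.8, σ_y = 218.0 → σ = 434 MPa, n = 0.502
The minimum is option F at n = 0.374.

option F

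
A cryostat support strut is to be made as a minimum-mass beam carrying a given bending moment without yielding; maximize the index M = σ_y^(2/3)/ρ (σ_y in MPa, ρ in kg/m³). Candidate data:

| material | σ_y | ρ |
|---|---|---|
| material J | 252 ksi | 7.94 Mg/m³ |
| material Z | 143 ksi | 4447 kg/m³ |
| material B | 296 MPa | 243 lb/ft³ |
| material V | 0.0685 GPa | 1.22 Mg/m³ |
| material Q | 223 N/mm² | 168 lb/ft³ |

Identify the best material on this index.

material Z

After converting to SI:
  material J: σ_y = 1737 MPa, ρ = 7940 kg/m³
  material Z: σ_y = 986.0 MPa, ρ = 4447 kg/m³
  material B: σ_y = 296.0 MPa, ρ = 3892 kg/m³
  material V: σ_y = 68.50 MPa, ρ = 1220 kg/m³
  material Q: σ_y = 223.0 MPa, ρ = 2691 kg/m³
  material Z: M = 22.3×10⁻³
  material J: M = 18.2×10⁻³
  material V: M = 13.7×10⁻³
  material Q: M = 13.7×10⁻³
  material B: M = 11.4×10⁻³
Highest index: material Z.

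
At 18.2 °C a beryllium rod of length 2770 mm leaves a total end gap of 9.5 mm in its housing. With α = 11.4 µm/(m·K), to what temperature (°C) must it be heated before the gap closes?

α·L₀·ΔT = 9.5 mm ⇒ ΔT = 9.5 / (11.4×10⁻⁶ × 2770.0) = 300.8 K.
T = 18.2 + 300.8 = 319.0 °C.

319 °C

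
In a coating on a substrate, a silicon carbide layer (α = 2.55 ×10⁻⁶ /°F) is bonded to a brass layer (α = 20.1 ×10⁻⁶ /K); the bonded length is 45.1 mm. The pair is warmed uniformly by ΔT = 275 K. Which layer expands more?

silicon carbide: α = 2.55×10⁻⁶/°F × 9/5 = 4.59×10⁻⁶/K.
α(silicon carbide) = 4.59×10⁻⁶/K vs α(brass) = 20.1×10⁻⁶/K.
Higher α expands more for the same ΔT: brass.

brass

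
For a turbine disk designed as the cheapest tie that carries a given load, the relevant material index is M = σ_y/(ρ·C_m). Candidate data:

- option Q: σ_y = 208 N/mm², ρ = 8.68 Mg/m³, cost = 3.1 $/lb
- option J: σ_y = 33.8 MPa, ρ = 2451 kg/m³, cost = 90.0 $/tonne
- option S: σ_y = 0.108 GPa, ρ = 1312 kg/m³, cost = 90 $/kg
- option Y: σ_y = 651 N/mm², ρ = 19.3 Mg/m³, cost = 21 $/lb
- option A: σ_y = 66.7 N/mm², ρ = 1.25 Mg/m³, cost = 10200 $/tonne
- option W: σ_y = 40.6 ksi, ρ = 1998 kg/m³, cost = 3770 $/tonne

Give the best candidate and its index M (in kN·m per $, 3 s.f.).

Putting every candidate on a common basis:
  option Q: σ_y = 208.0 MPa, ρ = 8680 kg/m³, cost = 6.834 $/kg
  option J: σ_y = 33.80 MPa, ρ = 2451 kg/m³, cost = 0.09000 $/kg
  option S: σ_y = 108.0 MPa, ρ = 1312 kg/m³, cost = 90.00 $/kg
  option Y: σ_y = 651.0 MPa, ρ = 19300 kg/m³, cost = 46.30 $/kg
  option A: σ_y = 66.70 MPa, ρ = 1250 kg/m³, cost = 10.20 $/kg
  option W: σ_y = 279.9 MPa, ρ = 1998 kg/m³, cost = 3.770 $/kg
  option J: M = 153 kN·m per $
  option W: M = 37.2 kN·m per $
  option A: M = 5.23 kN·m per $
  option Q: M = 3.51 kN·m per $
  option S: M = 0.915 kN·m per $
  option Y: M = 0.729 kN·m per $
Option J has the largest M.

option J, M = 153 kN·m per $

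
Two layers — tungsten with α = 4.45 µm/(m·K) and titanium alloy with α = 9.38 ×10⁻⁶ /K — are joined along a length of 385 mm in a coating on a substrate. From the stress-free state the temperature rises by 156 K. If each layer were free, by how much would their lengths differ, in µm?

Δα = |4.45 − 9.38|×10⁻⁶/K = 4.93×10⁻⁶/K.
ΔL_mismatch = Δα·L·ΔT = 4.93×10⁻⁶ × 385.0 mm × 156.0 K = 296 µm.

296 µm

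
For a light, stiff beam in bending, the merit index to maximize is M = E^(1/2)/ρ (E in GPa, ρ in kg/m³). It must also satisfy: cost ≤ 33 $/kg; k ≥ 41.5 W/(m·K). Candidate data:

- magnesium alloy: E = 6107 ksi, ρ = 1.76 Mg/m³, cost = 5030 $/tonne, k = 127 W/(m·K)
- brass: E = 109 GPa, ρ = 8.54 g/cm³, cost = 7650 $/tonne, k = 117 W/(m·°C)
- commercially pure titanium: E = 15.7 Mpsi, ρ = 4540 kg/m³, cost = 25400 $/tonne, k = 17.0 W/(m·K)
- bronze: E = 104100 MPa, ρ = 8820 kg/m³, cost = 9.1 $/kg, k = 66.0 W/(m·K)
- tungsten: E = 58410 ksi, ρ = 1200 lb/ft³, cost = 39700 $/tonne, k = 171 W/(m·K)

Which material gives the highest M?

Screen on constraints: cost ≤ 33 $/kg; k ≥ 41.5 W/(m·K). Survivors: magnesium alloy, brass, bronze.
Normalizing units and computing the index:
  magnesium alloy: E = 42.11 GPa, ρ = 1760 kg/m³
  brass: E = 109.0 GPa, ρ = 8540 kg/m³
  bronze: E = 104.1 GPa, ρ = 8820 kg/m³
  magnesium alloy: M = 3.69×10⁻³
  brass: M = 1.22×10⁻³
  bronze: M = 1.16×10⁻³
The maximum is for magnesium alloy.

magnesium alloy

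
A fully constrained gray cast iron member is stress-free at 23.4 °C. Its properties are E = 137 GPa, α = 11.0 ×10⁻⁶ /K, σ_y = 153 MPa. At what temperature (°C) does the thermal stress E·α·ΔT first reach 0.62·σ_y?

E·α·ΔT = 94.86 MPa ⇒ ΔT = 94.86 / (137.0×10³ × 11.0×10⁻⁶) = 62.95 K.
T = 23.4 + 62.95 = 86.35 °C.

86.3 °C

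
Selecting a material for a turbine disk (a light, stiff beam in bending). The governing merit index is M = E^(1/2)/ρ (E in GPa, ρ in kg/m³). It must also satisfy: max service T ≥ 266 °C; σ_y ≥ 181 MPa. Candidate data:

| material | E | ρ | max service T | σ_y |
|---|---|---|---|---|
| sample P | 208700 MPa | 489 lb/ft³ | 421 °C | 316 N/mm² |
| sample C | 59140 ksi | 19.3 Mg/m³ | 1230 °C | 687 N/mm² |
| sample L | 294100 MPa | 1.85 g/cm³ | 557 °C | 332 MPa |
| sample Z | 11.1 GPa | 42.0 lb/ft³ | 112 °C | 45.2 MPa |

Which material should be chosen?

sample L

Screen on constraints: max service T ≥ 266 °C; σ_y ≥ 181 MPa. Survivors: sample P, sample C, sample L.
In SI units:
  sample P: E = 208.7 GPa, ρ = 7833 kg/m³
  sample C: E = 407.8 GPa, ρ = 19300 kg/m³
  sample L: E = 294.1 GPa, ρ = 1850 kg/m³
  sample L: M = 9.27×10⁻³
  sample P: M = 1.84×10⁻³
  sample C: M = 1.05×10⁻³
Sample L has the largest M.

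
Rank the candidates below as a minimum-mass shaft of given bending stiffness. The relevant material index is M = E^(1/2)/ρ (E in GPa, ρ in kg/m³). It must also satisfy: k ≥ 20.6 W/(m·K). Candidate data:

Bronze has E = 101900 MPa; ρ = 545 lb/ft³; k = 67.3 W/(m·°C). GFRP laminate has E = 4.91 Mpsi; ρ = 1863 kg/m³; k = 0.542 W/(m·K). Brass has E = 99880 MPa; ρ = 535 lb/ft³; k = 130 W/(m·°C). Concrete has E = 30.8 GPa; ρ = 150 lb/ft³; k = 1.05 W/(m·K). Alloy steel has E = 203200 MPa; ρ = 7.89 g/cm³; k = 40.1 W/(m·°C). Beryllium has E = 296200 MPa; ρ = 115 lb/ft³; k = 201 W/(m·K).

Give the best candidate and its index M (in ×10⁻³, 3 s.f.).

Screen on constraints: k ≥ 20.6 W/(m·K). Survivors: bronze, brass, alloy steel, beryllium.
After converting to SI:
  bronze: E = 101.9 GPa, ρ = 8730 kg/m³
  brass: E = 99.88 GPa, ρ = 8570 kg/m³
  alloy steel: E = 203.2 GPa, ρ = 7890 kg/m³
  beryllium: E = 296.2 GPa, ρ = 1842 kg/m³
  beryllium: M = 9.34×10⁻³
  alloy steel: M = 1.81×10⁻³
  brass: M = 1.17×10⁻³
  bronze: M = 1.16×10⁻³
Highest index: beryllium.

beryllium, M = 9.34×10⁻³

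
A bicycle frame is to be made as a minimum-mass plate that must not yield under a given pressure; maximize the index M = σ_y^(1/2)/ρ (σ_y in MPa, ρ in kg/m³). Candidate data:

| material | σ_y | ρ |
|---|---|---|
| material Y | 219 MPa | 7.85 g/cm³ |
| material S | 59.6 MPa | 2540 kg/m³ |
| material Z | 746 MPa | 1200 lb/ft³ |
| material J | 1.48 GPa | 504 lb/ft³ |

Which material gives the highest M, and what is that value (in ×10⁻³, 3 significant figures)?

Normalizing units and computing the index:
  material Y: σ_y = 219.0 MPa, ρ = 7850 kg/m³
  material S: σ_y = 59.60 MPa, ρ = 2540 kg/m³
  material Z: σ_y = 746.0 MPa, ρ = 19220 kg/m³
  material J: σ_y = 1480 MPa, ρ = 8073 kg/m³
  material J: M = 4.77×10⁻³
  material S: M = 3.04×10⁻³
  material Y: M = 1.89×10⁻³
  material Z: M = 1.42×10⁻³
Highest index: material J.

material J, M = 4.77×10⁻³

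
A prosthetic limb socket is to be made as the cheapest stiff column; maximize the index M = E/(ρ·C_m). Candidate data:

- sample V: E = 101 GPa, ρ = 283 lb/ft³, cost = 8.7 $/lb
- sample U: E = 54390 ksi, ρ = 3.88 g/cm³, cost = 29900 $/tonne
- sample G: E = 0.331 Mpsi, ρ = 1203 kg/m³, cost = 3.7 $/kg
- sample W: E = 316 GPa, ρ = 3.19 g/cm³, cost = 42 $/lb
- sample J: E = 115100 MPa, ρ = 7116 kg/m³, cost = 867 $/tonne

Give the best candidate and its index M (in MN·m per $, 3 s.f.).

sample J, M = 18.7 MN·m per $

Convert each candidate to consistent units, then evaluate M:
  sample V: E = 101.0 GPa, ρ = 4533 kg/m³, cost = 19.18 $/kg
  sample U: E = 375.0 GPa, ρ = 3880 kg/m³, cost = 29.90 $/kg
  sample G: E = 2.282 GPa, ρ = 1203 kg/m³, cost = 3.700 $/kg
  sample W: E = 316.0 GPa, ρ = 3190 kg/m³, cost = 92.59 $/kg
  sample J: E = 115.1 GPa, ρ = 7116 kg/m³, cost = 0.8670 $/kg
  sample J: M = 18.7 MN·m per $
  sample U: M = 3.23 MN·m per $
  sample V: M = 1.16 MN·m per $
  sample W: M = 1.07 MN·m per $
  sample G: M = 0.513 MN·m per $
Sample J has the largest M.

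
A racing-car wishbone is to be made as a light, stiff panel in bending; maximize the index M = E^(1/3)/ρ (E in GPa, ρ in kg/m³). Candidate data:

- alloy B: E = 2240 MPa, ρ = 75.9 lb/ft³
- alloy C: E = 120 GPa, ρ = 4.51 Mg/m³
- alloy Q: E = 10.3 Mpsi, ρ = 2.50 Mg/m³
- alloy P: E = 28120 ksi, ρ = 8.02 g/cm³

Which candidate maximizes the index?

After converting to SI:
  alloy B: E = 2.240 GPa, ρ = 1216 kg/m³
  alloy C: E = 120.0 GPa, ρ = 4510 kg/m³
  alloy Q: E = 71.02 GPa, ρ = 2500 kg/m³
  alloy P: E = 193.9 GPa, ρ = 8020 kg/m³
  alloy Q: M = 1.66×10⁻³
  alloy C: M = 1.09×10⁻³
  alloy B: M = 1.08×10⁻³
  alloy P: M = 0.722×10⁻³
The maximum is for alloy Q.

alloy Q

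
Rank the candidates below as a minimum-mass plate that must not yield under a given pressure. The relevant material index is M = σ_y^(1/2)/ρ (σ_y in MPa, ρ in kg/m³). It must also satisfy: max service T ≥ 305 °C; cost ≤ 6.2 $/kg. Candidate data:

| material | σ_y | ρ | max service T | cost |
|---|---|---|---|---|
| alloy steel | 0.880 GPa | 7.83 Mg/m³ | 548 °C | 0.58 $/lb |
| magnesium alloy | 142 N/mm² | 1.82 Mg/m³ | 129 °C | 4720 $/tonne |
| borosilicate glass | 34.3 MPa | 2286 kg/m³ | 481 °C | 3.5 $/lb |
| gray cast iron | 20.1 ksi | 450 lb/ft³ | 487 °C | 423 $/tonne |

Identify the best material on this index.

Screen on constraints: max service T ≥ 305 °C; cost ≤ 6.2 $/kg. Survivors: alloy steel, gray cast iron.
Convert each candidate to consistent units, then evaluate M:
  alloy steel: σ_y = 880.0 MPa, ρ = 7830 kg/m³
  gray cast iron: σ_y = 138.6 MPa, ρ = 7208 kg/m³
  alloy steel: M = 3.79×10⁻³
  gray cast iron: M = 1.63×10⁻³
Alloy steel ranks first.

alloy steel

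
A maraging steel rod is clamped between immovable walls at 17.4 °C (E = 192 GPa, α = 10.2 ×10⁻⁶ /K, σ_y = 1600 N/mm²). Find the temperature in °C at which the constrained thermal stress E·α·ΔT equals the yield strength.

834 °C

σ_y = 1600 N/mm² = 1600 MPa.
E·α·ΔT = 1600 MPa ⇒ ΔT = 1600 / (192.0×10³ × 10.2×10⁻⁶) = 817.0 K.
T = 17.4 + 817.0 = 834.4 °C.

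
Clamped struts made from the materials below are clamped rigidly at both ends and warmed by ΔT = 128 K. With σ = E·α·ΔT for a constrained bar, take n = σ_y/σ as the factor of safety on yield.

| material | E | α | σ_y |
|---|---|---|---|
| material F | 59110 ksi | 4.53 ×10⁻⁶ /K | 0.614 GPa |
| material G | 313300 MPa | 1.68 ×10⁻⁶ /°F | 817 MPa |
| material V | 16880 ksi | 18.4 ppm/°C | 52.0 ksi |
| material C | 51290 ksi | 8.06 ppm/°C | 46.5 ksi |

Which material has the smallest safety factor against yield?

Converting E to GPa, α to ×10⁻⁶/K, σ_y to MPa, then σ and n for each:
  material F: E = 407.5, α = 4.53, σ_y = 614.0 → σ = 236 MPa, n = 2.60
  material G: E = 313.3, α = 3.02, σ_y = 817.0 → σ = 121 MPa, n = 6.74
  material V: E = 116.4, α = 18.4, σ_y = 358.5 → σ = 274 MPa, n = 1.31
  material C: E = 353.6, α = 8.06, σ_y = 320.6 → σ = 365 MPa, n = 0.879
Smallest n: material C with n = 0.879.

material C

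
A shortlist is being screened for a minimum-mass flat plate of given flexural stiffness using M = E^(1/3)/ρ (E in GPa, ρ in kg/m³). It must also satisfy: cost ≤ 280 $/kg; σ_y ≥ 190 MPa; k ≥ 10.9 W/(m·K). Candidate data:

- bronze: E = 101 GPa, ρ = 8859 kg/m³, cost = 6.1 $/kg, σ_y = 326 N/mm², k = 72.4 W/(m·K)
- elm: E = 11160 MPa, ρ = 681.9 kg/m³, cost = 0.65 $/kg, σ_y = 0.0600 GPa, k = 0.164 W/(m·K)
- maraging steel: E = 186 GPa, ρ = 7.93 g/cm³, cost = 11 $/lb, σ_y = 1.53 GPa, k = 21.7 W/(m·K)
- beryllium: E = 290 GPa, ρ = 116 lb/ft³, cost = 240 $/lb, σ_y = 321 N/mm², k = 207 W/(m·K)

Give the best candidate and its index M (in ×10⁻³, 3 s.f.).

maraging steel, M = 0.720×10⁻³

Screen on constraints: cost ≤ 280 $/kg; σ_y ≥ 190 MPa; k ≥ 10.9 W/(m·K). Survivors: bronze, maraging steel.
Convert each candidate to consistent units, then evaluate M:
  bronze: E = 101.0 GPa, ρ = 8859 kg/m³
  maraging steel: E = 186.0 GPa, ρ = 7930 kg/m³
  maraging steel: M = 0.720×10⁻³
  bronze: M = 0.526×10⁻³
Highest index: maraging steel.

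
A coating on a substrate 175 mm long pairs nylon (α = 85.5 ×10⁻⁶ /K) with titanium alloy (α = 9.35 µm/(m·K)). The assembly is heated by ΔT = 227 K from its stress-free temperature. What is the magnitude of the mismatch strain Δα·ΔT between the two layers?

0.0173

Δα = |85.5 − 9.35|×10⁻⁶/K = 76.2×10⁻⁶/K.
Mismatch strain = Δα·ΔT = 76.2×10⁻⁶ × 227.0 = 0.0173.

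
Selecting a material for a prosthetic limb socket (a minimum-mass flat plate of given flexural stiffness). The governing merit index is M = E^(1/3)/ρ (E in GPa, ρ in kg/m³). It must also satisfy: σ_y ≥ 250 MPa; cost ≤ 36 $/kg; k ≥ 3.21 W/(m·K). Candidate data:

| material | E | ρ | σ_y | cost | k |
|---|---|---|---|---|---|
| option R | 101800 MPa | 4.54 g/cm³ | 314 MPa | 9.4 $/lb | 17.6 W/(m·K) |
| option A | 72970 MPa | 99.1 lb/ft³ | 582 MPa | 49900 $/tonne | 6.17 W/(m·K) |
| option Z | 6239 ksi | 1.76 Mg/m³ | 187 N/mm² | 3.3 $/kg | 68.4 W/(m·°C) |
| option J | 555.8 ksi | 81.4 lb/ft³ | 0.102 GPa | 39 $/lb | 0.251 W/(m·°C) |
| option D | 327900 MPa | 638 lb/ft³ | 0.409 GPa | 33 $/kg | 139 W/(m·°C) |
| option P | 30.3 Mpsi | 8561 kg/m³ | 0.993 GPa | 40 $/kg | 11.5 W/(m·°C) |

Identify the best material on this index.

Screen on constraints: σ_y ≥ 250 MPa; cost ≤ 36 $/kg; k ≥ 3.21 W/(m·K). Survivors: option R, option D.
Putting every candidate on a common basis:
  option R: E = 101.8 GPa, ρ = 4540 kg/m³
  option D: E = 327.9 GPa, ρ = 10220 kg/m³
  option R: M = 1.03×10⁻³
  option D: M = 0.675×10⁻³
Option R ranks first.

option R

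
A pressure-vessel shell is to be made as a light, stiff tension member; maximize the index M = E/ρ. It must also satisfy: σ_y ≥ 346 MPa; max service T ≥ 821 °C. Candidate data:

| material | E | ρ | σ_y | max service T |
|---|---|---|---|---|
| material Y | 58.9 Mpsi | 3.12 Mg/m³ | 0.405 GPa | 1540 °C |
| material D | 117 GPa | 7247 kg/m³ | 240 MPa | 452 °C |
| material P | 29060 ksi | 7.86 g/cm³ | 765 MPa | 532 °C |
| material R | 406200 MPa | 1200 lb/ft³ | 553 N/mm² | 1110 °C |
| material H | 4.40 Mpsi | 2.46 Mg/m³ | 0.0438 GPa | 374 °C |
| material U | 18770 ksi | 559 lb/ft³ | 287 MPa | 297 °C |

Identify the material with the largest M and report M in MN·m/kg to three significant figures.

material Y, M = 130 MN·m/kg

Screen on constraints: σ_y ≥ 346 MPa; max service T ≥ 821 °C. Survivors: material Y, material R.
Putting every candidate on a common basis:
  material Y: E = 406.1 GPa, ρ = 3120 kg/m³
  material R: E = 406.2 GPa, ρ = 19220 kg/m³
  material Y: M = 130 MN·m/kg
  material R: M = 21.1 MN·m/kg
Material Y has the largest M.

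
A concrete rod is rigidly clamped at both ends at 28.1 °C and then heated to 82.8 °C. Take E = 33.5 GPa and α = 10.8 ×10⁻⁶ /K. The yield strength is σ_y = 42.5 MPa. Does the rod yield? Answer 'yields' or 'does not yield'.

does not yield

ΔT = 54.70 K. Constrained thermal stress σ = E·α·ΔT = 33.50×10³ MPa × 10.8×10⁻⁶ × 54.70 = 19.8 MPa (compressive).
Compare to σ_y = 42.5 MPa: σ < σ_y, so it does not yield.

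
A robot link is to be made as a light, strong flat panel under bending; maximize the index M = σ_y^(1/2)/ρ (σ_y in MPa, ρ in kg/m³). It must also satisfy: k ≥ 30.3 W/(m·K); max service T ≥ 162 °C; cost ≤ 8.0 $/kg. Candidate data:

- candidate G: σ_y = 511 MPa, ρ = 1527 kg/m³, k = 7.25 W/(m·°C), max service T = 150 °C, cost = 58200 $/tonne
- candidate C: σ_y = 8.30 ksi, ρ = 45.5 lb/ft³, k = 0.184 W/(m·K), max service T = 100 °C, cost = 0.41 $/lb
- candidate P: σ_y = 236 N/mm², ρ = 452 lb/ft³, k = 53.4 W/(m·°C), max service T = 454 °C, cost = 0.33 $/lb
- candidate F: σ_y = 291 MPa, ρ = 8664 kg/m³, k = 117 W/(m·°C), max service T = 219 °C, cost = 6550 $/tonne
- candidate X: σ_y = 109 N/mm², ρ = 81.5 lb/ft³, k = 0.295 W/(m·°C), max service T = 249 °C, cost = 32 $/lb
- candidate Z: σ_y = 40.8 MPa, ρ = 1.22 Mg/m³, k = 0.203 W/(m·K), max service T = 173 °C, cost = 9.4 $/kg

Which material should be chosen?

candidate P

Screen on constraints: k ≥ 30.3 W/(m·K); max service T ≥ 162 °C; cost ≤ 8.0 $/kg. Survivors: candidate P, candidate F.
Convert each candidate to consistent units, then evaluate M:
  candidate P: σ_y = 236.0 MPa, ρ = 7240 kg/m³
  candidate F: σ_y = 291.0 MPa, ρ = 8664 kg/m³
  candidate P: M = 2.12×10⁻³
  candidate F: M = 1.97×10⁻³
The maximum is for candidate P.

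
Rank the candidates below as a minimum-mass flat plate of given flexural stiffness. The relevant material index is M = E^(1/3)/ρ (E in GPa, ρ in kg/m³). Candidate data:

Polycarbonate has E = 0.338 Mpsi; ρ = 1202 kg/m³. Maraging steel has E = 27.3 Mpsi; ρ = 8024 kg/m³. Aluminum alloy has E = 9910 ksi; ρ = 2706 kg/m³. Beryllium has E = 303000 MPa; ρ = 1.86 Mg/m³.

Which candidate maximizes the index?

Normalizing units and computing the index:
  polycarbonate: E = 2.330 GPa, ρ = 1202 kg/m³
  maraging steel: E = 188.2 GPa, ρ = 8024 kg/m³
  aluminum alloy: E = 68.33 GPa, ρ = 2706 kg/m³
  beryllium: E = 303.0 GPa, ρ = 1860 kg/m³
  beryllium: M = 3.61×10⁻³
  aluminum alloy: M = 1.51×10⁻³
  polycarbonate: M = 1.10×10⁻³
  maraging steel: M = 0.714×10⁻³
The maximum is for beryllium.

beryllium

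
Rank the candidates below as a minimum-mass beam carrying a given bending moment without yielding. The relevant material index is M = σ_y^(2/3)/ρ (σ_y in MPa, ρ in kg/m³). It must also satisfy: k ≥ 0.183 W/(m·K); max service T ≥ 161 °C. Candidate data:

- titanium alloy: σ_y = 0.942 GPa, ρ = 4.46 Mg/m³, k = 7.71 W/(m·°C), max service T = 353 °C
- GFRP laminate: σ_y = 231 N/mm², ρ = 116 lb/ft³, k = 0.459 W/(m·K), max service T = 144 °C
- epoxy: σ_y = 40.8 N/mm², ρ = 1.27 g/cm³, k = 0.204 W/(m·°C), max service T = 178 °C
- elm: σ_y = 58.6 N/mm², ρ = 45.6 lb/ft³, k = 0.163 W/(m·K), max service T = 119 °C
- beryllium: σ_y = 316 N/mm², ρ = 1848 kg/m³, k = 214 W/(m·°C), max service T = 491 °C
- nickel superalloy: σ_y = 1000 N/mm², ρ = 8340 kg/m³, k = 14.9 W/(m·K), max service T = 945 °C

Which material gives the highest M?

Screen on constraints: k ≥ 0.183 W/(m·K); max service T ≥ 161 °C. Survivors: titanium alloy, epoxy, beryllium, nickel superalloy.
In SI units:
  titanium alloy: σ_y = 942.0 MPa, ρ = 4460 kg/m³
  epoxy: σ_y = 40.80 MPa, ρ = 1270 kg/m³
  beryllium: σ_y = 316.0 MPa, ρ = 1848 kg/m³
  nickel superalloy: σ_y = 1000 MPa, ρ = 8340 kg/m³
  beryllium: M = 25.1×10⁻³
  titanium alloy: M = 21.5×10⁻³
  nickel superalloy: M = 12.0×10⁻³
  epoxy: M = 9.33×10⁻³
The maximum is for beryllium.

beryllium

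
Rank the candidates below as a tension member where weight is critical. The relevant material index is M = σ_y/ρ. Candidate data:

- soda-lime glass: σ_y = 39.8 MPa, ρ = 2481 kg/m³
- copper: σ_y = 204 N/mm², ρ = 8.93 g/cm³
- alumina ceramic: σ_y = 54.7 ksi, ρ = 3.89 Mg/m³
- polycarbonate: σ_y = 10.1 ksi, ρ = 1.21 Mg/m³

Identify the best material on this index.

alumina ceramic

Normalizing units and computing the index:
  soda-lime glass: σ_y = 39.80 MPa, ρ = 2481 kg/m³
  copper: σ_y = 204.0 MPa, ρ = 8930 kg/m³
  alumina ceramic: σ_y = 377.1 MPa, ρ = 3890 kg/m³
  polycarbonate: σ_y = 69.64 MPa, ρ = 1210 kg/m³
  alumina ceramic: M = 97.0 kN·m/kg
  polycarbonate: M = 57.6 kN·m/kg
  copper: M = 22.8 kN·m/kg
  soda-lime glass: M = 16.0 kN·m/kg
Alumina ceramic ranks first.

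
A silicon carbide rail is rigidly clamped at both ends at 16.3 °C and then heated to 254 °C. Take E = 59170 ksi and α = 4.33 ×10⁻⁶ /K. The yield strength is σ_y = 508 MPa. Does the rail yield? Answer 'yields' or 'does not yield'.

E = 59170 ksi = 408.0 GPa.
ΔT = 237.7 K. Constrained thermal stress σ = E·α·ΔT = 408.0×10³ MPa × 4.33×10⁻⁶ × 237.7 = 420 MPa (compressive).
Compare to σ_y = 508 MPa: σ < σ_y, so it does not yield.

does not yield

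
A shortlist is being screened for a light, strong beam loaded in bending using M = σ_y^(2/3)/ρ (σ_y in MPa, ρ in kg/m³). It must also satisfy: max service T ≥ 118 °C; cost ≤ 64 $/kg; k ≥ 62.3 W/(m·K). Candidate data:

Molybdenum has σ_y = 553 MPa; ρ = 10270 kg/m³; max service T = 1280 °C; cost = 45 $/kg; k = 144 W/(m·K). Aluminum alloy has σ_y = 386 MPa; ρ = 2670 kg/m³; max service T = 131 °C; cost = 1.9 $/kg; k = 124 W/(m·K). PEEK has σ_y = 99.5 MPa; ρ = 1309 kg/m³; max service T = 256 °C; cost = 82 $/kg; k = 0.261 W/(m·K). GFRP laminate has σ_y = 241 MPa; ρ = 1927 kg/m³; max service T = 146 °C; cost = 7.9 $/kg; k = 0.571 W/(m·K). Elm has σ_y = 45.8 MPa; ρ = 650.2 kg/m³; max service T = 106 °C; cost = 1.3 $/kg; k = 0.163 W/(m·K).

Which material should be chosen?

Screen on constraints: max service T ≥ 118 °C; cost ≤ 64 $/kg; k ≥ 62.3 W/(m·K). Survivors: molybdenum, aluminum alloy.
Evaluate M for each candidate:
  aluminum alloy: M = 19.9×10⁻³
  molybdenum: M = 6.56×10⁻³
Highest index: aluminum alloy.

aluminum alloy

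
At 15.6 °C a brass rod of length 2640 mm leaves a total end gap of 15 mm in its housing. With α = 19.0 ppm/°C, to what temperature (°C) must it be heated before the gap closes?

315 °C

α·L₀·ΔT = 15.0 mm ⇒ ΔT = 15.0 / (19.0×10⁻⁶ × 2640.0) = 299.0 K.
T = 15.6 + 299.0 = 314.6 °C.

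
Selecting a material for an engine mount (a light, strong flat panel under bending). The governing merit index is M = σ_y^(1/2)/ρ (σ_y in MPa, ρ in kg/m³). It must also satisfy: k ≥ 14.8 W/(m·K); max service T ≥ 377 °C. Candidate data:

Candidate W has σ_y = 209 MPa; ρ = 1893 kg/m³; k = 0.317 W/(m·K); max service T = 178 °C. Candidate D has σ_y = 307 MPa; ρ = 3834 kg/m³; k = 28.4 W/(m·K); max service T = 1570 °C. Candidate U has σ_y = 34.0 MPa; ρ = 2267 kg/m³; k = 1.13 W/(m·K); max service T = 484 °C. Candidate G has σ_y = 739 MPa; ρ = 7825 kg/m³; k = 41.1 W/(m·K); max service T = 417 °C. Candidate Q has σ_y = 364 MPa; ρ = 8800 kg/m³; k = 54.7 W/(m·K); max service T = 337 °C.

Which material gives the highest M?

candidate D

Screen on constraints: k ≥ 14.8 W/(m·K); max service T ≥ 377 °C. Survivors: candidate D, candidate G.
Evaluate M for each candidate:
  candidate D: M = 4.57×10⁻³
  candidate G: M = 3.47×10⁻³
The maximum is for candidate D.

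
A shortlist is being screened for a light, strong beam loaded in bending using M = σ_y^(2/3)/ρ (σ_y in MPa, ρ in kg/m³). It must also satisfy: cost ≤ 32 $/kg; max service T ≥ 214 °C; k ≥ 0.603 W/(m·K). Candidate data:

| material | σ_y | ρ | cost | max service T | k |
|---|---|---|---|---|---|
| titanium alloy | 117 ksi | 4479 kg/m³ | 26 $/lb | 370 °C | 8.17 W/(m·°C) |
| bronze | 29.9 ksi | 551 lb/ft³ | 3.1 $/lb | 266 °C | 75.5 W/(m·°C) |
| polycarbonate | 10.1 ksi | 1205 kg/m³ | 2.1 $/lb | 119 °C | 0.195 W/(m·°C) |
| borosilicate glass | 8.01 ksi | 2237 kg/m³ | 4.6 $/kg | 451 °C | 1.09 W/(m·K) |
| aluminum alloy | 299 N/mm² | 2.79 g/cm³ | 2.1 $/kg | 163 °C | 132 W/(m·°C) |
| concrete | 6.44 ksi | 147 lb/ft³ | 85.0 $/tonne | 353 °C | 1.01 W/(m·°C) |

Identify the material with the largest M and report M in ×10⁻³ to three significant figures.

borosilicate glass, M = 6.48×10⁻³

Screen on constraints: cost ≤ 32 $/kg; max service T ≥ 214 °C; k ≥ 0.603 W/(m·K). Survivors: bronze, borosilicate glass, concrete.
Convert each candidate to consistent units, then evaluate M:
  bronze: σ_y = 206.2 MPa, ρ = 8826 kg/m³
  borosilicate glass: σ_y = 55.23 MPa, ρ = 2237 kg/m³
  concrete: σ_y = 44.40 MPa, ρ = 2355 kg/m³
  borosilicate glass: M = 6.48×10⁻³
  concrete: M = 5.33×10⁻³
  bronze: M = 3.95×10⁻³
Borosilicate glass has the largest M.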